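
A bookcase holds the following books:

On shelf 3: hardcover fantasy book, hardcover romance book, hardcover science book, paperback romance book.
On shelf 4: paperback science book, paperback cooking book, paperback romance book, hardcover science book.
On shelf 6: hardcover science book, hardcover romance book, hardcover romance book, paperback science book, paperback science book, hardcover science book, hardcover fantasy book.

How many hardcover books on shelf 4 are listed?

1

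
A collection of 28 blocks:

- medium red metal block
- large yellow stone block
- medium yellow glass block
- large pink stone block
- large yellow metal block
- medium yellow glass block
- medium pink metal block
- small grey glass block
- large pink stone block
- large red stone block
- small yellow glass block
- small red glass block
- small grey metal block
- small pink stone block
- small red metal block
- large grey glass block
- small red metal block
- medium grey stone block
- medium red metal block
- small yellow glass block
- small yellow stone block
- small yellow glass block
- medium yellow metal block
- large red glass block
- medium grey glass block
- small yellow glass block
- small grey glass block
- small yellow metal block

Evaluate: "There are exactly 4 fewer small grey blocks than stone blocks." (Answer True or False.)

There are 3 small grey blocks.
There are 7 stone blocks.
The claim requires 7 − 3 (= 4) to equal 4, which holds.

True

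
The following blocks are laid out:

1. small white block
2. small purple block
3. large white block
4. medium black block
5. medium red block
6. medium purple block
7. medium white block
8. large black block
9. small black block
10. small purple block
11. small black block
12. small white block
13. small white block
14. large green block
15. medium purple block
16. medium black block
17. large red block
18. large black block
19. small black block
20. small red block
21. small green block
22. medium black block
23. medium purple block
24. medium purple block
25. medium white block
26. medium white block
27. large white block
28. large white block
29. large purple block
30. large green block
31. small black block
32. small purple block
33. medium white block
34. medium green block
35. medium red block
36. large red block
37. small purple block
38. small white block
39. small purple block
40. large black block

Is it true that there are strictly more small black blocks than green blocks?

|small black blocks| = 4.
|green blocks| = 4.
The claim requires 4 > 4, which does not hold.

False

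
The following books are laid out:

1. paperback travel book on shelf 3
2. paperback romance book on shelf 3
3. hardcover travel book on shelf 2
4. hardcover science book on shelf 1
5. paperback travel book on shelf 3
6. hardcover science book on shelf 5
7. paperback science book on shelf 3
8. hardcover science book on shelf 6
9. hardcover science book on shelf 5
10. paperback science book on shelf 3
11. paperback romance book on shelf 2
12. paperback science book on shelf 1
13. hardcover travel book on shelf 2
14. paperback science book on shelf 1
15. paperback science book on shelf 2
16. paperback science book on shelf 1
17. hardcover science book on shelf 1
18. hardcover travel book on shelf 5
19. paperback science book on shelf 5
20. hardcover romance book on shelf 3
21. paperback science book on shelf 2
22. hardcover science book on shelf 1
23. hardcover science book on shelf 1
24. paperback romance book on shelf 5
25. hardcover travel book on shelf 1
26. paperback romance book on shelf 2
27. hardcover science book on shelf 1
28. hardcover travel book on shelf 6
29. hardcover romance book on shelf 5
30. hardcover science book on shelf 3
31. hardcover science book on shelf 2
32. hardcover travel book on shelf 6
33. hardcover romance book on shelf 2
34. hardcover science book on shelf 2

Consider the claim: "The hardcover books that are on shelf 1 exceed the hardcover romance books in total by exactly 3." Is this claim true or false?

There are 6 hardcover books on shelf 1.
There are 3 hardcover romance books.
The claim requires 6 − 3 (= 3) to equal 3, which holds.

True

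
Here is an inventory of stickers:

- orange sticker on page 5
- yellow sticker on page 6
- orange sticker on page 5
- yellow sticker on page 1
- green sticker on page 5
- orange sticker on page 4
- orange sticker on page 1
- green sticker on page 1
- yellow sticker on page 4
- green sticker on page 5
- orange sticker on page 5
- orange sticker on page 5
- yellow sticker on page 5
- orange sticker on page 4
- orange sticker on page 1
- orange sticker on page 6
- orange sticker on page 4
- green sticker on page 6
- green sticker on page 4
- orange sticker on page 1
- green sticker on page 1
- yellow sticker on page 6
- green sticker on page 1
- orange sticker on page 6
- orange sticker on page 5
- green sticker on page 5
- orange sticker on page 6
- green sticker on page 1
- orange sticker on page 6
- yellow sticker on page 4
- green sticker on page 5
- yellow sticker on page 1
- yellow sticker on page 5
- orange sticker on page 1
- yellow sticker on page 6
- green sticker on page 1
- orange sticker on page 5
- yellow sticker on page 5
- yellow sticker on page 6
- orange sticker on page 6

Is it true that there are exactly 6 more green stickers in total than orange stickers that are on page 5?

False

green stickers: 11.
orange stickers on page 5: 6.
The claim requires 11 − 6 (= 5) to equal 6, which does not hold.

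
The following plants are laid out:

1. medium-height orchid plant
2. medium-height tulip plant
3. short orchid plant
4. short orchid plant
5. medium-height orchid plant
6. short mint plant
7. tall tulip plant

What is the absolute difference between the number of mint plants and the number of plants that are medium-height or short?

mint plants: 1. plants that are medium-height or short: 6.
|1 − 6| = 6 − 1 = 5.

5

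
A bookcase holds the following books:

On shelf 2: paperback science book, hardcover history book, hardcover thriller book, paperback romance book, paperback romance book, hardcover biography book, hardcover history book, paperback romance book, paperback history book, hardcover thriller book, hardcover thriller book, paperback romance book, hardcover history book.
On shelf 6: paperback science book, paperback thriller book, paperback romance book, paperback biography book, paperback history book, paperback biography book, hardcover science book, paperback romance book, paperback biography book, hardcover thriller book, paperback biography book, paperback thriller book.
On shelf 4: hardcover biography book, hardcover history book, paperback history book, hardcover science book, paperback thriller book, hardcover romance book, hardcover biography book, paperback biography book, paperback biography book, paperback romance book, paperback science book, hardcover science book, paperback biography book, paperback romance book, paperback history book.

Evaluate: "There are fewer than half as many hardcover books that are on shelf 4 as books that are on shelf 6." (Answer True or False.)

False

hardcover books on shelf 4: 6.
books on shelf 6: 12.
The claim requires 2 × 6 = 12 < 12, which does not hold.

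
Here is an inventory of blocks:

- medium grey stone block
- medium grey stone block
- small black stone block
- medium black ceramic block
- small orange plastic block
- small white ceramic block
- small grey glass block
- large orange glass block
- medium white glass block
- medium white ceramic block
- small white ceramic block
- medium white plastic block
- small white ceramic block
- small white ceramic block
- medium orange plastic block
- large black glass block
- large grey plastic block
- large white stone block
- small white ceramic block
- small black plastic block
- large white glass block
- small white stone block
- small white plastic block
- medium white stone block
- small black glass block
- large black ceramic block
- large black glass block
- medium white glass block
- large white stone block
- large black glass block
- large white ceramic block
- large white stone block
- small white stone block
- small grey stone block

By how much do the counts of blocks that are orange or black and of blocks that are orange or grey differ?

blocks that are orange or black: 11. blocks that are orange or grey: 8.
|11 − 8| = 11 − 8 = 3.

3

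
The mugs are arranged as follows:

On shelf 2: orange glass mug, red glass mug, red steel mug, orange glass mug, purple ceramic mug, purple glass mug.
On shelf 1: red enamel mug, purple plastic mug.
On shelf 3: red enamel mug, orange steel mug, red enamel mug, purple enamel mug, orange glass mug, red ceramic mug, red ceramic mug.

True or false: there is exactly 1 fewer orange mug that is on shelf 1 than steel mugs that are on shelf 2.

orange mugs on shelf 1: 0.
steel mugs on shelf 2: 1.
The claim requires 1 − 0 (= 1) to equal 1, which holds.

True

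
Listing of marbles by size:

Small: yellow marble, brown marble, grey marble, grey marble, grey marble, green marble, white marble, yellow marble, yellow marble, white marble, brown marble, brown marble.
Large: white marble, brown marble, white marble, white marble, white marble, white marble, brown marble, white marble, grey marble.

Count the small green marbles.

1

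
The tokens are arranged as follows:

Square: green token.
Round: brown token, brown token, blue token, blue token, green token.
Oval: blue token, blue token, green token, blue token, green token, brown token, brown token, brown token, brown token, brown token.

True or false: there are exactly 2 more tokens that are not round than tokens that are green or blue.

True

tokens that are not round: 11.
tokens that are green or blue: 9.
The claim requires 11 − 9 (= 2) to equal 2, which holds.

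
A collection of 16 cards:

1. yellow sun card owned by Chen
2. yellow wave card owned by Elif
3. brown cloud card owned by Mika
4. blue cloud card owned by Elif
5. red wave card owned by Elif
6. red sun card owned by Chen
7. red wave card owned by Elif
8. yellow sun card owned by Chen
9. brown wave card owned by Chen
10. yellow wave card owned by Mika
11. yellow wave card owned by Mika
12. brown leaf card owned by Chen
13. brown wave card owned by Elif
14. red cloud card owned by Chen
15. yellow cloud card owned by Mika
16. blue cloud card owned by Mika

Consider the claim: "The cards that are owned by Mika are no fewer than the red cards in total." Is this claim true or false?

Count of cards owned by Mika: 5.
There are 4 red cards.
The claim requires 5 ≥ 4, which holds.

True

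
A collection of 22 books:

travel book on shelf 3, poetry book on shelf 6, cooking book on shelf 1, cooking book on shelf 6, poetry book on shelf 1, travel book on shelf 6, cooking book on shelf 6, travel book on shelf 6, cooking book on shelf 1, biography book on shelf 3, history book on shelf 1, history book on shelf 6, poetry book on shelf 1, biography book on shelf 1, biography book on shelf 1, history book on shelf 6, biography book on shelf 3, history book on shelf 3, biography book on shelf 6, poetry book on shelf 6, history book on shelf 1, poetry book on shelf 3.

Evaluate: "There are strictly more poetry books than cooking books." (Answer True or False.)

There are 5 poetry books.
There are 4 cooking books.
The claim requires 5 > 4, which holds.

True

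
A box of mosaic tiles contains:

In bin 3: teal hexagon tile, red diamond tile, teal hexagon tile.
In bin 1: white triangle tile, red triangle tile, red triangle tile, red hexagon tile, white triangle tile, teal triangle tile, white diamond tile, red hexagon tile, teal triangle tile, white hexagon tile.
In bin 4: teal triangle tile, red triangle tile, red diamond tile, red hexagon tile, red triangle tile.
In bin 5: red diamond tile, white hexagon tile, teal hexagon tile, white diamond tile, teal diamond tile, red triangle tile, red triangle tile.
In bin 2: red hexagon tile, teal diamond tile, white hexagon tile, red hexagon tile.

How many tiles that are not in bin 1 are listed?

19

Total tiles: 29; with the excluded value: 10; remaining 29 − 10 = 19.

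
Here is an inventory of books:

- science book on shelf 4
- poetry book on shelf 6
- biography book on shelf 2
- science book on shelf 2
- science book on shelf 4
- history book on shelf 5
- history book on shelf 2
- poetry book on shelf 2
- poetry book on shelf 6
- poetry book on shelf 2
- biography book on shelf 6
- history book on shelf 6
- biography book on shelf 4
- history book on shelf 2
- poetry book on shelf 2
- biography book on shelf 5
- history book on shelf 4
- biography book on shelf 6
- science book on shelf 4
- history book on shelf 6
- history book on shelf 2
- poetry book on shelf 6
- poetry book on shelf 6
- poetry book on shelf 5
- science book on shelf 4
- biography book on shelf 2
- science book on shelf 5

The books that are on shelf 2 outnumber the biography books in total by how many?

books on shelf 2: 9.
biography books: 6.
9 − 6 = 3.

3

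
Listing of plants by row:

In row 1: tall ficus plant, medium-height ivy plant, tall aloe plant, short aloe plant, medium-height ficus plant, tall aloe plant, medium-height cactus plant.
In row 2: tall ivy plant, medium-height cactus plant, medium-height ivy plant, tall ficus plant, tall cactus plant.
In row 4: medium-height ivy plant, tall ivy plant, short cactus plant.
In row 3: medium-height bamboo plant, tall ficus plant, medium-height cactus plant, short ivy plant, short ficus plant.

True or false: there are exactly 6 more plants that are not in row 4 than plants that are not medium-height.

plants that are not in row 4: 17.
plants that are not medium-height: 12.
The claim requires 17 − 12 (= 5) to equal 6, which does not hold.

False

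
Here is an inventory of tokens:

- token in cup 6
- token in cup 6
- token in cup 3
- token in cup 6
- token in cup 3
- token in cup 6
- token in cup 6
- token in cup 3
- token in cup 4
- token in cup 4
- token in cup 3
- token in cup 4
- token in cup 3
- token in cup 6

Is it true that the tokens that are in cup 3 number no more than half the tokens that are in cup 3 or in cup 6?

True

|tokens in cup 3| = 5.
|tokens in cup 3 or in cup 6| = 11.
The claim requires 2 × 5 = 10 ≤ 11, which holds.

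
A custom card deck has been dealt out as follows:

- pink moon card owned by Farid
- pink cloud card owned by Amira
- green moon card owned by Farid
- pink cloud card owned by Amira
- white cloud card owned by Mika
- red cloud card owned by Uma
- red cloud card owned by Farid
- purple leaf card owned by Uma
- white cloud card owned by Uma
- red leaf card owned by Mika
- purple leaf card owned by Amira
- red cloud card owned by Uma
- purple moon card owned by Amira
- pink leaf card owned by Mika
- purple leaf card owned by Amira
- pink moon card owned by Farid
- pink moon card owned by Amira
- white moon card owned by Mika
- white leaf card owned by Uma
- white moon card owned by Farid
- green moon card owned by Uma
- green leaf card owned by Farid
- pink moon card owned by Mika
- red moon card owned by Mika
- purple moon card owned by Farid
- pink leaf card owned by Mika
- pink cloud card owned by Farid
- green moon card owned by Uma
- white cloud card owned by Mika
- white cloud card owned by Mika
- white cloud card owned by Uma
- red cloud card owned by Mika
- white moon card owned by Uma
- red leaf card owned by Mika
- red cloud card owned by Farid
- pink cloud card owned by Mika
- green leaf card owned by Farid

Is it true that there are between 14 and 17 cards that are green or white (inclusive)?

There are 14 cards that are green or white.
The claim requires 14 ≤ 14 ≤ 17, which holds.

True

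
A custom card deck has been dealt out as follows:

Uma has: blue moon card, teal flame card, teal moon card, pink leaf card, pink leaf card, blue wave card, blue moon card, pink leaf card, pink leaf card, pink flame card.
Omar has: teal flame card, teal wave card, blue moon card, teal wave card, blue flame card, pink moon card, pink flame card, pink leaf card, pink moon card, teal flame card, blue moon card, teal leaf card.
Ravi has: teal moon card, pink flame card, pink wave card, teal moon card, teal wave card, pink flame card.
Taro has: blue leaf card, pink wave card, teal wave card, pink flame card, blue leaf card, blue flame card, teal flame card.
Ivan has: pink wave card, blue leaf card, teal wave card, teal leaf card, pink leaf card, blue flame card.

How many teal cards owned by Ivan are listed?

2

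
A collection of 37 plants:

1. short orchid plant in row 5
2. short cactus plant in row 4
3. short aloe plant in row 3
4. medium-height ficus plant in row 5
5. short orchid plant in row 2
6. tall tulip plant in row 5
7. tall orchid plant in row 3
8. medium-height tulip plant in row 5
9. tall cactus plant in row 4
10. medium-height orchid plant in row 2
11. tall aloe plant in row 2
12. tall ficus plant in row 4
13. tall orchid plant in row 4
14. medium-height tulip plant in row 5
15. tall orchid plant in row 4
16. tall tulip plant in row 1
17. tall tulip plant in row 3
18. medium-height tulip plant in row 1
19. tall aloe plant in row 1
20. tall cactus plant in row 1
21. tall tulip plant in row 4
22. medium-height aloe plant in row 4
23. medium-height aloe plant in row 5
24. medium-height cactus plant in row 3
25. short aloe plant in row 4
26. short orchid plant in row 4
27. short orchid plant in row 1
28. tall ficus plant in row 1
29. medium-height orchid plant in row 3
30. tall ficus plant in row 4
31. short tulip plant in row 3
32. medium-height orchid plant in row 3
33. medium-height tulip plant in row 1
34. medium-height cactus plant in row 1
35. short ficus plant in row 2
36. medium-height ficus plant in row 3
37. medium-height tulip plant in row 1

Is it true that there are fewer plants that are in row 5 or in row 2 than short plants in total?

False

|plants in row 5 or in row 2| = 10.
|short plants| = 9.
The claim requires 10 < 9, which does not hold.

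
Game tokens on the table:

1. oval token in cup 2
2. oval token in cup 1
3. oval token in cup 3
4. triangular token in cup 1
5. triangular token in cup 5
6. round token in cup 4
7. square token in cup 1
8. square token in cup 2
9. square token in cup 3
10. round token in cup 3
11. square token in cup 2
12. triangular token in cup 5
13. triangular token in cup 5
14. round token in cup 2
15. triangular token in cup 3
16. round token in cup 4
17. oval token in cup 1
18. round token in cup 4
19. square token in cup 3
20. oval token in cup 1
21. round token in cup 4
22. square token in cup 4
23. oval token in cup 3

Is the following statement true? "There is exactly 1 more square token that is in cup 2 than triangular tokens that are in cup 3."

There are 2 square tokens in cup 2.
There is 1 triangular token in cup 3.
The claim requires 2 − 1 (= 1) to equal 1, which holds.

True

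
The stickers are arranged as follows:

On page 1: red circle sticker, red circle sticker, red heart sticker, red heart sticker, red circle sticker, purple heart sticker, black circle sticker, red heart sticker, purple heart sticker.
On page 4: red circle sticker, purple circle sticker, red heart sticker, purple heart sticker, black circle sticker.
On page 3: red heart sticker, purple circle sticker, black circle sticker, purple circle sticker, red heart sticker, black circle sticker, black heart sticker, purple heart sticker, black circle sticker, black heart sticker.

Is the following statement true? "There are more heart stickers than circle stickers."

False

There are 12 heart stickers.
There are 12 circle stickers.
The claim requires 12 > 12, which does not hold.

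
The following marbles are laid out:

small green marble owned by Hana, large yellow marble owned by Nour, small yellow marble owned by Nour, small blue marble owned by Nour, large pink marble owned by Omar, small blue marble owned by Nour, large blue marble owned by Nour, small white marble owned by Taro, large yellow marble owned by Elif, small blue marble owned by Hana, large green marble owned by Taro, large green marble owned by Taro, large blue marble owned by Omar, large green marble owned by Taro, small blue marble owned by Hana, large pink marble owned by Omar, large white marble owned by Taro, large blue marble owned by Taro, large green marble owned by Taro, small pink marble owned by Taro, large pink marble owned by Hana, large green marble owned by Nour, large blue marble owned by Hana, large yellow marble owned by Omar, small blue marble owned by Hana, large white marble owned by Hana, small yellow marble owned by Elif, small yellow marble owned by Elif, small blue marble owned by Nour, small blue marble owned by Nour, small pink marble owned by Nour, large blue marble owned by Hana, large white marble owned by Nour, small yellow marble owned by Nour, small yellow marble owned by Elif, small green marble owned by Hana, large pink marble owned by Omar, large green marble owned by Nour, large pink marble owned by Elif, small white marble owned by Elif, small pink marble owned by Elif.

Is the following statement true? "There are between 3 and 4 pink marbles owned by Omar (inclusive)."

True

pink marbles owned by Omar: 3.
The claim requires 3 ≤ 3 ≤ 4, which holds.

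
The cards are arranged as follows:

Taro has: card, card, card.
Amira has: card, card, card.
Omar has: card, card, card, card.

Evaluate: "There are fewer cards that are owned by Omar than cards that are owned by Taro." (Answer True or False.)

False

cards owned by Omar: 4.
cards owned by Taro: 3.
The claim requires 4 < 3, which does not hold.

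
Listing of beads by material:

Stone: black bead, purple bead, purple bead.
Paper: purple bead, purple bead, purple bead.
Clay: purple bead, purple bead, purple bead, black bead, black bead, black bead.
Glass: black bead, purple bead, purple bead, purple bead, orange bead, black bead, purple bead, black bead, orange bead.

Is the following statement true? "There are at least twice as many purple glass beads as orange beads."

True

purple glass beads: 4.
orange beads: 2.
The claim requires 4 ≥ 2 × 2 = 4, which holds.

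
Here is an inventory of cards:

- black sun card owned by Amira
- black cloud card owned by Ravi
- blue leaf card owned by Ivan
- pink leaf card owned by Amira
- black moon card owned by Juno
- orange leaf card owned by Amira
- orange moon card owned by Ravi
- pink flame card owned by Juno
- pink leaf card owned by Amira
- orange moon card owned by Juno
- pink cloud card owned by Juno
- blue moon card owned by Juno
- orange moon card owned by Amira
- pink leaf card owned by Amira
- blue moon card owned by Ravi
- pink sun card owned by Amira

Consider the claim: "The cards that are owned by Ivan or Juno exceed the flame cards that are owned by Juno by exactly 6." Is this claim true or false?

False

Count of cards owned by Ivan or Juno: 6.
Count of flame cards owned by Juno: 1.
The claim requires 6 − 1 (= 5) to equal 6, which does not hold.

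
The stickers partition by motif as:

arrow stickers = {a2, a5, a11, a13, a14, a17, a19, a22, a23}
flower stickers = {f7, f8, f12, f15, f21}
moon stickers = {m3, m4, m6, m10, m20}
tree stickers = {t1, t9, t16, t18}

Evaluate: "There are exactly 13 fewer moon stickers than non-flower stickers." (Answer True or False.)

There are 5 moon stickers.
There are 18 non-flower stickers.
The claim requires 18 − 5 (= 13) to equal 13, which holds.

True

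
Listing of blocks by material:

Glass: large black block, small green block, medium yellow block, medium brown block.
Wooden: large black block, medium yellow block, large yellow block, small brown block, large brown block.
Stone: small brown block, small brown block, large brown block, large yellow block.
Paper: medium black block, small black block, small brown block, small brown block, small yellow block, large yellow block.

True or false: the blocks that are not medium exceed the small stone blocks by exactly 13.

True

|blocks that are not medium| = 15.
|small stone blocks| = 2.
The claim requires 15 − 2 (= 13) to equal 13, which holds.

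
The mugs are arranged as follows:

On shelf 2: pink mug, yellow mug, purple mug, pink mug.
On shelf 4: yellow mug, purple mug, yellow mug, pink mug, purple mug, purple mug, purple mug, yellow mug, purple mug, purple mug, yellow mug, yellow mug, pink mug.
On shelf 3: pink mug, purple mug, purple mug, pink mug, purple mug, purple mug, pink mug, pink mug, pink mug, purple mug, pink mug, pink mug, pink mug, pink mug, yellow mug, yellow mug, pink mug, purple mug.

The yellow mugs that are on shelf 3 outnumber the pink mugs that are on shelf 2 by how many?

0

yellow mugs on shelf 3: 2.
pink mugs on shelf 2: 2.
2 − 2 = 0.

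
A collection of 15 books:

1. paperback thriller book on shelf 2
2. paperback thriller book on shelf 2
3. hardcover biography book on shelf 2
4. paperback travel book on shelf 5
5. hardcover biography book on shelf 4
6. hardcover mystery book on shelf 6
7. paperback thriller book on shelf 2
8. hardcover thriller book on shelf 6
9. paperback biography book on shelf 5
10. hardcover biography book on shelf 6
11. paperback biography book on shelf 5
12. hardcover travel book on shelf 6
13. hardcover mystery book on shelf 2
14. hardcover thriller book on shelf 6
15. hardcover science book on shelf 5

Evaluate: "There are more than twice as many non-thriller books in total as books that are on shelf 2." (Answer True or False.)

There are 10 non-thriller books.
There are 5 books on shelf 2.
The claim requires 10 > 2 × 5 = 10, which does not hold.

False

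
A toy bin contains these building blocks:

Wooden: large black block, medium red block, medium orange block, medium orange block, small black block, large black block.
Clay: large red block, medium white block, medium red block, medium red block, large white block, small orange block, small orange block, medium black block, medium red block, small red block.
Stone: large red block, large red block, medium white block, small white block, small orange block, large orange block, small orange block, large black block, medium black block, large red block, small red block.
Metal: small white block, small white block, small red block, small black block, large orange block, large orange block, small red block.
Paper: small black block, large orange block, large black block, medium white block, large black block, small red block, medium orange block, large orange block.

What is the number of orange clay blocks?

2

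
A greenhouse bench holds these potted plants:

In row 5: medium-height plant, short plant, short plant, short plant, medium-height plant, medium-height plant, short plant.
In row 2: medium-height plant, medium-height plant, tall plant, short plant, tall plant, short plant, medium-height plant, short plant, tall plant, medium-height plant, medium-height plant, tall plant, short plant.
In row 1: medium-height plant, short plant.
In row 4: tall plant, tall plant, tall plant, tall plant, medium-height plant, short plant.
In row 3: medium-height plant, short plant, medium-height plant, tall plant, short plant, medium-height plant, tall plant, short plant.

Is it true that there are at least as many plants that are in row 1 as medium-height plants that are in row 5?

False

plants in row 1: 2.
medium-height plants in row 5: 3.
The claim requires 2 ≥ 3, which does not hold.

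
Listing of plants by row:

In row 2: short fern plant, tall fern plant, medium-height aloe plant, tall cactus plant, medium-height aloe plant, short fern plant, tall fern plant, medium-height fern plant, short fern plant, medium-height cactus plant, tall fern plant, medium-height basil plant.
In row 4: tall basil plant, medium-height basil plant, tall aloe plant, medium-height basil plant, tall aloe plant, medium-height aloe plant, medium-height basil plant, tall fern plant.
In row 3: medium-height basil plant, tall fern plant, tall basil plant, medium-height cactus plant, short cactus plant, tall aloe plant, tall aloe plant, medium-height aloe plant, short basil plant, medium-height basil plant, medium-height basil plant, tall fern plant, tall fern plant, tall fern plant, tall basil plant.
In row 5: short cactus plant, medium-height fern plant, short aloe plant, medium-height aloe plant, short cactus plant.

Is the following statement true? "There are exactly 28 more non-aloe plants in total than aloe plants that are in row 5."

There are 30 non-aloe plants.
There are 2 aloe plants in row 5.
The claim requires 30 − 2 (= 28) to equal 28, which holds.

True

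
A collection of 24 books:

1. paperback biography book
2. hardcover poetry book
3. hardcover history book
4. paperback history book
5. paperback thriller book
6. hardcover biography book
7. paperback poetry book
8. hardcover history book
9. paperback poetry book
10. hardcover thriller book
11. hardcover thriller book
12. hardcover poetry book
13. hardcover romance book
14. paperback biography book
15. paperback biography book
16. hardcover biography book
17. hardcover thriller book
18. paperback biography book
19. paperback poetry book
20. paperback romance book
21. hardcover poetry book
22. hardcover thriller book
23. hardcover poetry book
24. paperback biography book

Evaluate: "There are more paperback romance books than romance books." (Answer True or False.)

paperback romance books: 1.
romance books: 2.
The claim requires 1 > 2, which does not hold.

False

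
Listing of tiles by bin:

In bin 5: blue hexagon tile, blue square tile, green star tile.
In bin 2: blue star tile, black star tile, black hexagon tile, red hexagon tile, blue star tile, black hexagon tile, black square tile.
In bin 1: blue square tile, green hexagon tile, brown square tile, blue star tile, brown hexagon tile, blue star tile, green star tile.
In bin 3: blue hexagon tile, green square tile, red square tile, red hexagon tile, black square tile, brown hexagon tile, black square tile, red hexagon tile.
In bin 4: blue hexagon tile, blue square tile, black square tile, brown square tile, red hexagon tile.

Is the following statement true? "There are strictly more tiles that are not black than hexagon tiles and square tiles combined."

False

There are 23 tiles that are not black.
hexagon tiles: 12; square tiles: 11; combined: 12 + 11 = 23.
The claim requires 23 > 23, which does not hold.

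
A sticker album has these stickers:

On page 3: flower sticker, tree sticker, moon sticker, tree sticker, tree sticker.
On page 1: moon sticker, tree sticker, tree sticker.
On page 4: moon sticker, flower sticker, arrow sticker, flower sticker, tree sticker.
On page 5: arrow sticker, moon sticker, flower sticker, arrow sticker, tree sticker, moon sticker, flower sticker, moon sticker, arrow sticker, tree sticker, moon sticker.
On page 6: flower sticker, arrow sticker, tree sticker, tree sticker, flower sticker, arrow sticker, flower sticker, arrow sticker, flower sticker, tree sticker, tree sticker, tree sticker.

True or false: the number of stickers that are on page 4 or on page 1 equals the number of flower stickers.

False

|stickers on page 4 or on page 1| = 8.
|flower stickers| = 9.
The claim requires 8 = 9, which does not hold.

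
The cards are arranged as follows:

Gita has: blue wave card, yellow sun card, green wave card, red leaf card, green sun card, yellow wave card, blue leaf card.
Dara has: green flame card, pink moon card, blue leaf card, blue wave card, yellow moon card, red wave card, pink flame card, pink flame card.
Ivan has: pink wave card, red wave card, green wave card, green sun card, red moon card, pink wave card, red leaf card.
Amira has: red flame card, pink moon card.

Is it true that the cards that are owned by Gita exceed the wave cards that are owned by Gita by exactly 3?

|cards owned by Gita| = 7.
|wave cards owned by Gita| = 3.
The claim requires 7 − 3 (= 4) to equal 3, which does not hold.

False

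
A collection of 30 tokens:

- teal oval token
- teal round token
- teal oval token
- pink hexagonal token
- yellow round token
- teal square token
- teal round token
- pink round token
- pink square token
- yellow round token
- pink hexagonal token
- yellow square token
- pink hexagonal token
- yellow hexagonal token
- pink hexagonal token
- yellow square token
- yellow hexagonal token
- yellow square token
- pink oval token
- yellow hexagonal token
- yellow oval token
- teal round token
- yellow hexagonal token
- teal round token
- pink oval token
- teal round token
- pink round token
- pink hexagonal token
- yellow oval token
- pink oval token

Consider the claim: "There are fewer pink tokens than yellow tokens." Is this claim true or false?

False

|pink tokens| = 11.
|yellow tokens| = 11.
The claim requires 11 < 11, which does not hold.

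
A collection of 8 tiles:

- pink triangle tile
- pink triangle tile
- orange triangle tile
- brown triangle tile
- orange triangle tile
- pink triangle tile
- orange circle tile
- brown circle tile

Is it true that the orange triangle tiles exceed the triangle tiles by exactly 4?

There are 2 orange triangle tiles.
There are 6 triangle tiles.
The claim requires 2 − 6 (= -4) to equal 4, which does not hold.

False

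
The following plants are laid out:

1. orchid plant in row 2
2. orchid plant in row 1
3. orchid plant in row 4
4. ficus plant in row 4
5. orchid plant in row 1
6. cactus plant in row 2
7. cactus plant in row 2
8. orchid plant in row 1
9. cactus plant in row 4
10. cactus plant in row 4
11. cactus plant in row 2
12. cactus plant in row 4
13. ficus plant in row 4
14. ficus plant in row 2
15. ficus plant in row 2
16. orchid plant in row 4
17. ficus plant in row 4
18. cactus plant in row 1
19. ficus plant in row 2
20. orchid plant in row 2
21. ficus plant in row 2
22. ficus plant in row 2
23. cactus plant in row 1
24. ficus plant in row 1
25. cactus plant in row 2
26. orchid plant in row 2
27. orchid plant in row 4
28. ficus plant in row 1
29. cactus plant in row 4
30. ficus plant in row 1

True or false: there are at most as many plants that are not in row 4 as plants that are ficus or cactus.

There are 20 plants that are not in row 4.
There are 21 plants that are ficus or cactus.
The claim requires 20 ≤ 21, which holds.

True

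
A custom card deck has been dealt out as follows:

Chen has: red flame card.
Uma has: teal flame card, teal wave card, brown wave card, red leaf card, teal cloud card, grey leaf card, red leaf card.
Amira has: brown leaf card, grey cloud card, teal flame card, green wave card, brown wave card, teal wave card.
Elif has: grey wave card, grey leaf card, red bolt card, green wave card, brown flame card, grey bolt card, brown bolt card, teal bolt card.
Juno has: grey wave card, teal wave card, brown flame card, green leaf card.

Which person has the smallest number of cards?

Chen

Counts by player: Elif→8, Uma→7, Amira→6, Juno→4, Chen→1.
The minimum is 1, held uniquely by Chen.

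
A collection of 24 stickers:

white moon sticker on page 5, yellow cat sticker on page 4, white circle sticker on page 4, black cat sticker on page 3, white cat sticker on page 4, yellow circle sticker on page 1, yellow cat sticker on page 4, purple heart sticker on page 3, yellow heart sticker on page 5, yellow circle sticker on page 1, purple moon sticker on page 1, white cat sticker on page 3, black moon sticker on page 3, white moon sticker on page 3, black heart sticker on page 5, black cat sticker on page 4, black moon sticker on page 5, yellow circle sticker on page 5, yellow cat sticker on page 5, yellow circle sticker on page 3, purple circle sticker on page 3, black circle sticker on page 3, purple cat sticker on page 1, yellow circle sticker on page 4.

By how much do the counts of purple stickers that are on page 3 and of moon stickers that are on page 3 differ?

0

purple stickers on page 3: 2. moon stickers on page 3: 2.
|2 − 2| = 2 − 2 = 0.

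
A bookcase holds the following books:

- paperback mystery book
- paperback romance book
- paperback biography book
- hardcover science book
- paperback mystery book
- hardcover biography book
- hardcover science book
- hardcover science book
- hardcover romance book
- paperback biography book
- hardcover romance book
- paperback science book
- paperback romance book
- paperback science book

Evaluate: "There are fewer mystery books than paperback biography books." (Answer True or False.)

mystery books: 2.
paperback biography books: 2.
The claim requires 2 < 2, which does not hold.

False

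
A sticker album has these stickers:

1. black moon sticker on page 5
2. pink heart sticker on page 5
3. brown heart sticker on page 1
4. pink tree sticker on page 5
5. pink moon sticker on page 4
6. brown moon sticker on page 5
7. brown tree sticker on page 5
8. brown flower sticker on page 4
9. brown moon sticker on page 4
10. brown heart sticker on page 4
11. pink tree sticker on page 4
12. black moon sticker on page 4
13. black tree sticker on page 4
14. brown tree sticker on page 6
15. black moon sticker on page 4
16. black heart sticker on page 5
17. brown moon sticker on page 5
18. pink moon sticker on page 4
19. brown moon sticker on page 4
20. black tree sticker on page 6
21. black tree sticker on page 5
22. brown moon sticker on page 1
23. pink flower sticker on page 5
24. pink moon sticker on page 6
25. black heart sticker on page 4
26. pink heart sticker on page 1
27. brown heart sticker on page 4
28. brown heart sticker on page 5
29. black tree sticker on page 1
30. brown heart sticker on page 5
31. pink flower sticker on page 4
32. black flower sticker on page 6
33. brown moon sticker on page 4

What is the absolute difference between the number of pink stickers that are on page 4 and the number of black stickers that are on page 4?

0

pink stickers on page 4: 4. black stickers on page 4: 4.
|4 − 4| = 4 − 4 = 0.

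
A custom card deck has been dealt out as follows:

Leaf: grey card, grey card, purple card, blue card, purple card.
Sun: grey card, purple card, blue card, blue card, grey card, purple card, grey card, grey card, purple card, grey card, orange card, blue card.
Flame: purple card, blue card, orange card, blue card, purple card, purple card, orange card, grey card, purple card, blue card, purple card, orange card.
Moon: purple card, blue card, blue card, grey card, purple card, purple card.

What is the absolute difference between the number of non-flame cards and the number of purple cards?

10

non-flame cards: 23. purple cards: 13.
|23 − 13| = 23 − 13 = 10.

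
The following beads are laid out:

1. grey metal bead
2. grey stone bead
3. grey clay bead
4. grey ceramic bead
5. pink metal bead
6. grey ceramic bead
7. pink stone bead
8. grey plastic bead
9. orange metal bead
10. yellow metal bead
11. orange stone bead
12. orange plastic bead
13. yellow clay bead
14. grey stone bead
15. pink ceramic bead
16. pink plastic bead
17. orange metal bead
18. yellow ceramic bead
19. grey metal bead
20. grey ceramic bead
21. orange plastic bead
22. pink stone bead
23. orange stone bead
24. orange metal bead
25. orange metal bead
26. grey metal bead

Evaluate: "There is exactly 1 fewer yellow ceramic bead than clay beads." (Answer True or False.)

True

|yellow ceramic beads| = 1.
|clay beads| = 2.
The claim requires 2 − 1 (= 1) to equal 1, which holds.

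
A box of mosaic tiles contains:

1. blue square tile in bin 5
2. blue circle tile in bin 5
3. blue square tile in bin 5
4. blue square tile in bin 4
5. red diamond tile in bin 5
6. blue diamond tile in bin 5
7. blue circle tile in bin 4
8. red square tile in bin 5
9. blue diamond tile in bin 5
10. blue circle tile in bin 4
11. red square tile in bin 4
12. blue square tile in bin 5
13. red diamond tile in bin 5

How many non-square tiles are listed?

Total tiles: 13; with the excluded value: 6; remaining 13 − 6 = 7.

7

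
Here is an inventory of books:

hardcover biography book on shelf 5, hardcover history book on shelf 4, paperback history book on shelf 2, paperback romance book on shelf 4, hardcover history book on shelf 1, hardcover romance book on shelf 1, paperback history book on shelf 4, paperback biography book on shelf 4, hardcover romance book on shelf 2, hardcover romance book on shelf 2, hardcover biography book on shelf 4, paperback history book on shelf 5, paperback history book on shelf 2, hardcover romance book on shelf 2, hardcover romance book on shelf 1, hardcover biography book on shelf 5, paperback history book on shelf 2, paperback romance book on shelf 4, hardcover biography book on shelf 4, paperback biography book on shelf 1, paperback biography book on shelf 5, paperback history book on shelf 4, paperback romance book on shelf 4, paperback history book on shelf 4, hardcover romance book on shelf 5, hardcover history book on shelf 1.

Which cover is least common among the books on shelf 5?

Counts by cover (restricted to books on shelf 5): hardcover 3, paperback 2.
The minimum is 2, held uniquely by paperback.

paperback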